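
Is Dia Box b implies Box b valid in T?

Not valid

Tableau for the negation not (Dia Box b implies Box b):
1. not (Dia Box b implies Box b), 0
2. Dia Box b, 0
3. not Box b, 0
4. Box b, 1
5. b, 1
6. not b, 2
Accessibility: 0R0, 0R1, 0R2, 1R1, 2R2
The negation has an open branch (countermodel exists).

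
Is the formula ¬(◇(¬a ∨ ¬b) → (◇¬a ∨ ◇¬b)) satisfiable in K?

1. ¬(◇(¬a ∨ ¬b) → (◇¬a ∨ ◇¬b)), w0
2. ◇(¬a ∨ ¬b), w0
3. ¬(◇¬a ∨ ◇¬b), w0
4. ¬◇¬a, w0
5. ¬◇¬b, w0
6. ¬a ∨ ¬b, w1
7. a, w1
8. b, w1
9. ¬b, w1
Accessibility: w0Rw1
Branch closes: b and ¬b both at w1.
Every branch closes; the branch above is one of them.

Unsatisfiable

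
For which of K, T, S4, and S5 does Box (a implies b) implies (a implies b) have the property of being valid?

T-tableau for the negation not (Box (a implies b) implies (a implies b)):
1. not (Box (a implies b) implies (a implies b)), u
2. Box (a implies b), u   [neg-implies-rule on 1]
3. not (a implies b), u   [neg-implies-rule on 1]
4. a, u   [neg-implies-rule on 3]
5. not b, u   [neg-implies-rule on 3]
6. a implies b, u   [Box-rule on 2 via uRu]
7. b, u   [implies-rule on 6 (branches; this branch)]
Accessibility: uRu
Branch closes: b and not b both at u.
Every branch closes (one shown): valid in T, hence also in S4, S5 (every theorem of T is a theorem of S4 and S5).
K-tableau for the negation not (Box (a implies b) implies (a implies b)):
1. not (Box (a implies b) implies (a implies b)), u
2. Box (a implies b), u   [neg-implies-rule on 1]
3. not (a implies b), u   [neg-implies-rule on 1]
4. a, u   [neg-implies-rule on 3]
5. not b, u   [neg-implies-rule on 3]
Complete open branch: countermodel on a K-frame, so not valid in K.

T, S4, S5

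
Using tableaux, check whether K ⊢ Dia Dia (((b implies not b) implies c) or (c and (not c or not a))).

Invalid (countermodel exists)

Tableau for the negation not Dia Dia (((b implies not b) implies c) or (c and (not c or not a))):
1. not Dia Dia (((b implies not b) implies c) or (c and (not c or not a))), u
The negation has an open branch (countermodel exists).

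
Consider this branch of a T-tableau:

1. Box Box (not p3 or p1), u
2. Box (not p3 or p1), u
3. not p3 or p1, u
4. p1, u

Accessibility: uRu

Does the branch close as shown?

There is no literal clash: for every atom and world, at most one sign appears.

Not closed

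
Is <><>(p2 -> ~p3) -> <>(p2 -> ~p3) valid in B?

Not valid

Tableau for the negation ~(<><>(p2 -> ~p3) -> <>(p2 -> ~p3)):
1. ~(<><>(p2 -> ~p3) -> <>(p2 -> ~p3)), w0
2. <><>(p2 -> ~p3), w0   [~->-rule on 1]
3. ~<>(p2 -> ~p3), w0   [~->-rule on 1]
4. ~(p2 -> ~p3), w0   [~<>-rule on 3 via w0Rw0]
5. p2, w0   [~->-rule on 4]
6. p3, w0   [~->-rule on 4]
7. <>(p2 -> ~p3), w1   [<>-rule on 2: fresh world w1, w0Rw1]
8. ~(p2 -> ~p3), w1   [~<>-rule on 3 via w0Rw1]
9. p2, w1   [~->-rule on 8]
10. p3, w1   [~->-rule on 8]
11. p2 -> ~p3, w2   [<>-rule on 7: fresh world w2, w1Rw2]
12. ~p3, w2   [->-rule on 11 (branches; this branch)]
Accessibility: w0Rw0, w0Rw1, w1Rw0, w1Rw1, w1Rw2, w2Rw1, w2Rw2
The negation has an open branch (countermodel exists).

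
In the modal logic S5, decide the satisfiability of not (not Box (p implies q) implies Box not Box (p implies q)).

1. not (not Box (p implies q) implies Box not Box (p implies q)), w0
2. not Box (p implies q), w0
3. not Box not Box (p implies q), w0
4. not (p implies q), w1
5. p, w1
6. not q, w1
7. Box (p implies q), w2
8. p implies q, w0
9. p implies q, w1
10. p implies q, w2
11. q, w0
12. q, w1
Accessibility: w0Rw0, w0Rw1, w0Rw2, w1Rw0, w1Rw1, w1Rw2, w2Rw0, w2Rw1, w2Rw2
Branch closes: q and not q both at w1.
All branches of the tableau close; one closing branch shown above.

Unsatisfiable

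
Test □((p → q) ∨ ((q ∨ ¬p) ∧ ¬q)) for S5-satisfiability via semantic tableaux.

Yes, satisfiable

1. □((p → q) ∨ ((q ∨ ¬p) ∧ ¬q)), w0
2. (p → q) ∨ ((q ∨ ¬p) ∧ ¬q), w0   [□-rule on 1 via w0Rw0]
3. (q ∨ ¬p) ∧ ¬q, w0   [∨-rule on 2 (branches; this branch)]
4. q ∨ ¬p, w0   [∧-rule on 3]
5. ¬q, w0   [∧-rule on 3]
6. ¬p, w0   [∨-rule on 4 (branches; this branch)]
Accessibility: w0Rw0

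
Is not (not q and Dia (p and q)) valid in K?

Tableau for the negation not q and Dia (p and q):
1. not q and Dia (p and q), u
2. not q, u
3. Dia (p and q), u
4. p and q, v
5. p, v
6. q, v
Accessibility: uRv
The negation has an open branch (countermodel exists).

No, not valid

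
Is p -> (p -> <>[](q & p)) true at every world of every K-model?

No, not valid

Tableau for the negation ~(p -> (p -> <>[](q & p))):
1. ~(p -> (p -> <>[](q & p))), 0
2. p, 0   [~->-rule on 1]
3. ~(p -> <>[](q & p)), 0   [~->-rule on 1]
4. ~<>[](q & p), 0   [~->-rule on 3]
The negation has an open branch (countermodel exists).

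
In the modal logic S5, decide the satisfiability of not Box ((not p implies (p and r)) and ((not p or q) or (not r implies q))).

Satisfiable (open branch found)

1. not Box ((not p implies (p and r)) and ((not p or q) or (not r implies q))), w0
2. not ((not p implies (p and r)) and ((not p or q) or (not r implies q))), w1
3. not ((not p or q) or (not r implies q)), w1
4. not (not p or q), w1
5. not (not r implies q), w1
6. p, w1
7. not q, w1
8. not r, w1
Accessibility: w0Rw0, w0Rw1, w1Rw0, w1Rw1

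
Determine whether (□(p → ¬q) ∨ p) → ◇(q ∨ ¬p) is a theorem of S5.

Not valid

Tableau for the negation ¬((□(p → ¬q) ∨ p) → ◇(q ∨ ¬p)):
1. ¬((□(p → ¬q) ∨ p) → ◇(q ∨ ¬p)), 0
2. □(p → ¬q) ∨ p, 0
3. ¬◇(q ∨ ¬p), 0
4. ¬(q ∨ ¬p), 0
5. ¬q, 0
6. p, 0
Accessibility: 0R0
The negation has an open branch (countermodel exists).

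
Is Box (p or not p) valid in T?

Tableau for the negation not Box (p or not p):
1. not Box (p or not p), w0
2. not (p or not p), w1
3. not p, w1
4. p, w1
Accessibility: w0Rw0, w0Rw1, w1Rw1
Branch closes: p and not p both at w1.
All branches of the negation close; one closing branch shown above.

Yes, valid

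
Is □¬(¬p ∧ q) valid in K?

Tableau for the negation ¬□¬(¬p ∧ q):
1. ¬□¬(¬p ∧ q), u
2. ¬p ∧ q, v
3. ¬p, v
4. q, v
Accessibility: uRv
The negation has an open branch (countermodel exists).

Invalid (countermodel exists)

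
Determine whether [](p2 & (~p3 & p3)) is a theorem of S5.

No, not valid

Tableau for the negation ~[](p2 & (~p3 & p3)):
1. ~[](p2 & (~p3 & p3)), w0
2. ~(p2 & (~p3 & p3)), w1   [~[]-rule on 1: fresh world w1, w0Rw1]
3. ~(~p3 & p3), w1   [~&-rule on 2 (branches; this branch)]
4. ~p3, w1   [~&-rule on 3 (branches; this branch)]
Accessibility: w0Rw0, w0Rw1, w1Rw0, w1Rw1
The negation has an open branch (countermodel exists).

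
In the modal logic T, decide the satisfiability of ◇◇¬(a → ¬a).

1. ◇◇¬(a → ¬a), u
2. ◇¬(a → ¬a), v   [◇-rule on 1: fresh world v, uRv]
3. ¬(a → ¬a), w   [◇-rule on 2: fresh world w, vRw]
4. a, w   [¬→-rule on 3]
Accessibility: uRu, uRv, vRv, vRw, wRw

Yes, satisfiable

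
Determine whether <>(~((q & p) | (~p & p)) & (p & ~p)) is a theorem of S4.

Invalid (countermodel exists)

Tableau for the negation ~<>(~((q & p) | (~p & p)) & (p & ~p)):
1. ~<>(~((q & p) | (~p & p)) & (p & ~p)), w0
2. ~(~((q & p) | (~p & p)) & (p & ~p)), w0
3. ~(p & ~p), w0
4. p, w0
Accessibility: w0Rw0
The negation has an open branch (countermodel exists).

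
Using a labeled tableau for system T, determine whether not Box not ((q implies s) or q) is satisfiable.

Yes, satisfiable

1. not Box not ((q implies s) or q), w0
2. (q implies s) or q, w1
3. q, w1
Accessibility: w0Rw0, w0Rw1, w1Rw1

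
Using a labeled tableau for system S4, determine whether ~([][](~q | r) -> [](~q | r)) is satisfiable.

1. ~([][](~q | r) -> [](~q | r)), 0
2. [][](~q | r), 0
3. ~[](~q | r), 0
4. [](~q | r), 0
5. ~q | r, 0
6. r, 0
7. ~(~q | r), 1
8. q, 1
9. ~r, 1
10. [](~q | r), 1
11. ~q | r, 1
12. r, 1
Accessibility: 0R0, 0R1, 1R1
Branch closes: r and ~r both at 1.
Every branch closes; the branch above is one of them.

Unsatisfiable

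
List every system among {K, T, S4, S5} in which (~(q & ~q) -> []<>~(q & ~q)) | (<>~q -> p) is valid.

T, S4, S5

T-tableau for the negation ~((~(q & ~q) -> []<>~(q & ~q)) | (<>~q -> p)):
1. ~((~(q & ~q) -> []<>~(q & ~q)) | (<>~q -> p)), u
2. ~(~(q & ~q) -> []<>~(q & ~q)), u
3. ~(<>~q -> p), u
4. ~(q & ~q), u
5. ~[]<>~(q & ~q), u
6. <>~q, u
7. ~p, u
8. q, u
9. ~<>~(q & ~q), v
10. q & ~q, v
11. q, v
12. ~q, v
Accessibility: uRu, uRv, vRv
Branch closes: q and ~q both at v.
Every branch closes (one shown): valid in T, hence also in S4, S5 (every theorem of T is a theorem of S4 and S5).
K-tableau for the negation ~((~(q & ~q) -> []<>~(q & ~q)) | (<>~q -> p)):
1. ~((~(q & ~q) -> []<>~(q & ~q)) | (<>~q -> p)), u
2. ~(~(q & ~q) -> []<>~(q & ~q)), u
3. ~(<>~q -> p), u
4. ~(q & ~q), u
5. ~[]<>~(q & ~q), u
6. <>~q, u
7. ~p, u
8. q, u
9. ~<>~(q & ~q), v
10. ~q, w
Accessibility: uRv, uRw
Complete open branch: countermodel on a K-frame, so not valid in K.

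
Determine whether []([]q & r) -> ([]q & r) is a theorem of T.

Tableau for the negation ~([]([]q & r) -> ([]q & r)):
1. ~([]([]q & r) -> ([]q & r)), 0
2. []([]q & r), 0   [~->-rule on 1]
3. ~([]q & r), 0   [~->-rule on 1]
4. []q & r, 0   [[]-rule on 2 via 0R0]
5. []q, 0   [&-rule on 4]
6. r, 0   [&-rule on 4]
7. q, 0   [[]-rule on 5 via 0R0]
8. ~[]q, 0   [~&-rule on 3 (branches; this branch)]
9. ~q, 1   [~[]-rule on 8: fresh world 1, 0R1]
10. []q & r, 1   [[]-rule on 2 via 0R1]
11. []q, 1   [&-rule on 10]
12. r, 1   [&-rule on 10]
13. q, 1   [[]-rule on 5 via 0R1]
Accessibility: 0R0, 0R1, 1R1
Branch closes: q and ~q both at 1.
All branches of the negation close; one closing branch shown above.

Valid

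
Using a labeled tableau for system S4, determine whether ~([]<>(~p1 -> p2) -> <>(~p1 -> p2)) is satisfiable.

1. ~([]<>(~p1 -> p2) -> <>(~p1 -> p2)), u
2. []<>(~p1 -> p2), u
3. ~<>(~p1 -> p2), u
4. <>(~p1 -> p2), u
5. ~(~p1 -> p2), u
6. ~p1, u
7. ~p2, u
8. ~p1 -> p2, v
9. <>(~p1 -> p2), v
10. ~(~p1 -> p2), v
11. ~p1, v
12. ~p2, v
13. p2, v
Accessibility: uRu, uRv, vRv
Branch closes: p2 and ~p2 both at v.
Every branch closes; the branch above is one of them.

Unsatisfiable (every branch closes)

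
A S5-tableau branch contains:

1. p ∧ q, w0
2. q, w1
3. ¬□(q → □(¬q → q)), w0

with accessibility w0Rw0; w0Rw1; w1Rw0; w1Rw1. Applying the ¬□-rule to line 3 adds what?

a fresh world w2 with w0Rw2, and ¬(q → □(¬q → q)) at w2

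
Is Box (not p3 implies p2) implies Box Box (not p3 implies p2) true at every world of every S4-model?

Tableau for the negation not (Box (not p3 implies p2) implies Box Box (not p3 implies p2)):
1. not (Box (not p3 implies p2) implies Box Box (not p3 implies p2)), 0
2. Box (not p3 implies p2), 0
3. not Box Box (not p3 implies p2), 0
4. not p3 implies p2, 0
5. p2, 0
6. not Box (not p3 implies p2), 1
7. not p3 implies p2, 1
8. p2, 1
9. not (not p3 implies p2), 2
10. not p3, 2
11. not p2, 2
12. not p3 implies p2, 2
13. p2, 2
Accessibility: 0R0, 0R1, 0R2, 1R1, 1R2, 2R2
Branch closes: p2 and not p2 both at 2.
All branches of the negation close; one closing branch shown above.

Valid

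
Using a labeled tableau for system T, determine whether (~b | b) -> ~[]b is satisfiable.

Satisfiable (open branch found)

1. (~b | b) -> ~[]b, 0
2. ~[]b, 0
3. ~b, 1
Accessibility: 0R0, 0R1, 1R1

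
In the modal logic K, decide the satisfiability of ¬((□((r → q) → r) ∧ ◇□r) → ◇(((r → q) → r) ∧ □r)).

1. ¬((□((r → q) → r) ∧ ◇□r) → ◇(((r → q) → r) ∧ □r)), u
2. □((r → q) → r) ∧ ◇□r, u   [¬→-rule on 1]
3. ¬◇(((r → q) → r) ∧ □r), u   [¬→-rule on 1]
4. □((r → q) → r), u   [∧-rule on 2]
5. ◇□r, u   [∧-rule on 2]
6. □r, v   [◇-rule on 5: fresh world v, uRv]
7. ¬(((r → q) → r) ∧ □r), v   [¬◇-rule on 3 via uRv]
8. (r → q) → r, v   [□-rule on 4 via uRv]
9. ¬□r, v   [¬∧-rule on 7 (branches; this branch)]
10. ¬(r → q), v   [→-rule on 8 (branches; this branch)]
11. r, v   [¬→-rule on 10]
12. ¬q, v   [¬→-rule on 10]
13. ¬r, w   [¬□-rule on 9: fresh world w, vRw]
14. r, w   [□-rule on 6 via vRw]
Accessibility: uRv, vRw
Branch closes: r and ¬r both at w.
(One branch shown.) All branches close.

Unsatisfiable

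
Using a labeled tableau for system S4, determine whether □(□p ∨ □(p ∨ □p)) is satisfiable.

Yes, satisfiable

1. □(□p ∨ □(p ∨ □p)), 0
2. □p ∨ □(p ∨ □p), 0   [□-rule on 1 via 0R0]
3. □(p ∨ □p), 0   [∨-rule on 2 (branches; this branch)]
4. p ∨ □p, 0   [□-rule on 3 via 0R0]
5. □p, 0   [∨-rule on 4 (branches; this branch)]
6. p, 0   [□-rule on 5 via 0R0]
Accessibility: 0R0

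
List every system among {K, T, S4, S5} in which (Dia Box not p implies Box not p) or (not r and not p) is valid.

S4-tableau for the negation not ((Dia Box not p implies Box not p) or (not r and not p)):
1. not ((Dia Box not p implies Box not p) or (not r and not p)), 0
2. not (Dia Box not p implies Box not p), 0
3. not (not r and not p), 0
4. Dia Box not p, 0
5. not Box not p, 0
6. p, 0
7. Box not p, 1
8. not p, 1
9. p, 2
Accessibility: 0R0, 0R1, 0R2, 1R1, 2R2
Complete open branch: countermodel on an S4-frame, so not valid in S4, nor in K, T (the same frame is also a K-frame and a T-frame).
S5-tableau for the negation not ((Dia Box not p implies Box not p) or (not r and not p)):
1. not ((Dia Box not p implies Box not p) or (not r and not p)), 0
2. not (Dia Box not p implies Box not p), 0
3. not (not r and not p), 0
4. Dia Box not p, 0
5. not Box not p, 0
6. r, 0
7. Box not p, 1
8. not p, 0
9. not p, 1
10. p, 2
11. not p, 2
Accessibility: 0R0, 0R1, 0R2, 1R0, 1R1, 1R2, 2R0, 2R1, 2R2
Branch closes: p and not p both at 2.
Every branch closes (one shown): valid in S5.

S5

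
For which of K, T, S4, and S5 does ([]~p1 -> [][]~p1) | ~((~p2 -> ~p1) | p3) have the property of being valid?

T-tableau for the negation ~(([]~p1 -> [][]~p1) | ~((~p2 -> ~p1) | p3)):
1. ~(([]~p1 -> [][]~p1) | ~((~p2 -> ~p1) | p3)), w0
2. ~([]~p1 -> [][]~p1), w0   [~|-rule on 1]
3. (~p2 -> ~p1) | p3, w0   [~|-rule on 1]
4. []~p1, w0   [~->-rule on 2]
5. ~[][]~p1, w0   [~->-rule on 2]
6. ~p1, w0   [[]-rule on 4 via w0Rw0]
7. p3, w0   [|-rule on 3 (branches; this branch)]
8. ~[]~p1, w1   [~[]-rule on 5: fresh world w1, w0Rw1]
9. ~p1, w1   [[]-rule on 4 via w0Rw1]
10. p1, w2   [~[]-rule on 8: fresh world w2, w1Rw2]
Accessibility: w0Rw0, w0Rw1, w1Rw1, w1Rw2, w2Rw2
Complete open branch: countermodel on a T-frame, so not valid in T, nor in K (the same frame is also a K-frame).
S4-tableau for the negation ~(([]~p1 -> [][]~p1) | ~((~p2 -> ~p1) | p3)):
1. ~(([]~p1 -> [][]~p1) | ~((~p2 -> ~p1) | p3)), w0
2. ~([]~p1 -> [][]~p1), w0   [~|-rule on 1]
3. (~p2 -> ~p1) | p3, w0   [~|-rule on 1]
4. []~p1, w0   [~->-rule on 2]
5. ~[][]~p1, w0   [~->-rule on 2]
6. ~p1, w0   [[]-rule on 4 via w0Rw0]
7. ~p2 -> ~p1, w0   [|-rule on 3 (branches; this branch)]
8. ~[]~p1, w1   [~[]-rule on 5: fresh world w1, w0Rw1]
9. ~p1, w1   [[]-rule on 4 via w0Rw1]
10. p1, w2   [~[]-rule on 8: fresh world w2, w1Rw2]
11. ~p1, w2   [[]-rule on 4 via w0Rw2]
Accessibility: w0Rw0, w0Rw1, w0Rw2, w1Rw1, w1Rw2, w2Rw2
Branch closes: p1 and ~p1 both at w2.
Every branch closes (one shown): valid in S4, hence also in S5 (every theorem of S4 is a theorem of S5).

S4, S5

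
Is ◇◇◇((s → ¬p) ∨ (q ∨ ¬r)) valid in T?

Tableau for the negation ¬◇◇◇((s → ¬p) ∨ (q ∨ ¬r)):
1. ¬◇◇◇((s → ¬p) ∨ (q ∨ ¬r)), u
2. ¬◇◇((s → ¬p) ∨ (q ∨ ¬r)), u   [¬◇-rule on 1 via uRu]
3. ¬◇((s → ¬p) ∨ (q ∨ ¬r)), u   [¬◇-rule on 2 via uRu]
4. ¬((s → ¬p) ∨ (q ∨ ¬r)), u   [¬◇-rule on 3 via uRu]
5. ¬(s → ¬p), u   [¬∨-rule on 4]
6. ¬(q ∨ ¬r), u   [¬∨-rule on 4]
7. s, u   [¬→-rule on 5]
8. p, u   [¬→-rule on 5]
9. ¬q, u   [¬∨-rule on 6]
10. r, u   [¬∨-rule on 6]
Accessibility: uRu
The negation has an open branch (countermodel exists).

Invalid (countermodel exists)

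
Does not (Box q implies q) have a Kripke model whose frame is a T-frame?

1. not (Box q implies q), u
2. Box q, u   [neg-implies-rule on 1]
3. not q, u   [neg-implies-rule on 1]
4. q, u   [Box-rule on 2 via uRu]
Accessibility: uRu
Branch closes: q and not q both at u.
(One branch shown.) All branches close.

Unsatisfiable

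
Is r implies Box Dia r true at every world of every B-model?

Tableau for the negation not (r implies Box Dia r):
1. not (r implies Box Dia r), 0
2. r, 0   [neg-implies-rule on 1]
3. not Box Dia r, 0   [neg-implies-rule on 1]
4. not Dia r, 1   [neg-Box-rule on 3: fresh world 1, 0R1]
5. not r, 0   [neg-Dia-rule on 4 via 1R0]
Accessibility: 0R0, 0R1, 1R0, 1R1
Branch closes: r and not r both at 0.
All branches of the negation close; one closing branch shown above.

Valid in B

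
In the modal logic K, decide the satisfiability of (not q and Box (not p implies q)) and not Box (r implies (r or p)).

No, unsatisfiable

1. (not q and Box (not p implies q)) and not Box (r implies (r or p)), 0
2. not q and Box (not p implies q), 0
3. not Box (r implies (r or p)), 0
4. not q, 0
5. Box (not p implies q), 0
6. not (r implies (r or p)), 1
7. r, 1
8. not (r or p), 1
9. not r, 1
10. not p, 1
Accessibility: 0R1
Branch closes: r and not r both at 1.
(One branch shown.) All branches close.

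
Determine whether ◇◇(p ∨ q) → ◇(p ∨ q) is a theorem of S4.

Tableau for the negation ¬(◇◇(p ∨ q) → ◇(p ∨ q)):
1. ¬(◇◇(p ∨ q) → ◇(p ∨ q)), 0
2. ◇◇(p ∨ q), 0   [¬→-rule on 1]
3. ¬◇(p ∨ q), 0   [¬→-rule on 1]
4. ¬(p ∨ q), 0   [¬◇-rule on 3 via 0R0]
5. ¬p, 0   [¬∨-rule on 4]
6. ¬q, 0   [¬∨-rule on 4]
7. ◇(p ∨ q), 1   [◇-rule on 2: fresh world 1, 0R1]
8. ¬(p ∨ q), 1   [¬◇-rule on 3 via 0R1]
9. ¬p, 1   [¬∨-rule on 8]
10. ¬q, 1   [¬∨-rule on 8]
11. p ∨ q, 2   [◇-rule on 7: fresh world 2, 1R2]
12. ¬(p ∨ q), 2   [¬◇-rule on 3 via 0R2]
13. ¬p, 2   [¬∨-rule on 12]
14. ¬q, 2   [¬∨-rule on 12]
15. q, 2   [∨-rule on 11 (branches; this branch)]
Accessibility: 0R0, 0R1, 0R2, 1R1, 1R2, 2R2
Branch closes: q and ¬q both at 2.
Every branch of the negation's tableau closes; the branch above is one of them.

Valid in S4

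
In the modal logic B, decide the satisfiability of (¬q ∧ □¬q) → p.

1. (¬q ∧ □¬q) → p, w0
2. p, w0
Accessibility: w0Rw0

Satisfiable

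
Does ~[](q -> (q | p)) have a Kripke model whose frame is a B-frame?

1. ~[](q -> (q | p)), 0
2. ~(q -> (q | p)), 1
3. q, 1
4. ~(q | p), 1
5. ~q, 1
6. ~p, 1
Accessibility: 0R0, 0R1, 1R0, 1R1
Branch closes: q and ~q both at 1.
Every branch closes; the branch above is one of them.

No, unsatisfiable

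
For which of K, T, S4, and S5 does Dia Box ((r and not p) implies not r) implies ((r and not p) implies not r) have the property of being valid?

S5

S5-tableau for the negation not (Dia Box ((r and not p) implies not r) implies ((r and not p) implies not r)):
1. not (Dia Box ((r and not p) implies not r) implies ((r and not p) implies not r)), u
2. Dia Box ((r and not p) implies not r), u
3. not ((r and not p) implies not r), u
4. r and not p, u
5. r, u
6. not p, u
7. Box ((r and not p) implies not r), v
8. (r and not p) implies not r, u
9. (r and not p) implies not r, v
10. not (r and not p), u
11. not r, v
12. p, u
Accessibility: uRu, uRv, vRu, vRv
Branch closes: p and not p both at u.
Every branch closes (one shown): valid in S5.
S4-tableau for the negation not (Dia Box ((r and not p) implies not r) implies ((r and not p) implies not r)):
1. not (Dia Box ((r and not p) implies not r) implies ((r and not p) implies not r)), u
2. Dia Box ((r and not p) implies not r), u
3. not ((r and not p) implies not r), u
4. r and not p, u
5. r, u
6. not p, u
7. Box ((r and not p) implies not r), v
8. (r and not p) implies not r, v
9. not r, v
Accessibility: uRu, uRv, vRv
Complete open branch: countermodel on an S4-frame, so not valid in S4, nor in K, T (the same frame is also a K-frame and a T-frame).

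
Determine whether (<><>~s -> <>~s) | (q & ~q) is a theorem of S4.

Tableau for the negation ~((<><>~s -> <>~s) | (q & ~q)):
1. ~((<><>~s -> <>~s) | (q & ~q)), w0
2. ~(<><>~s -> <>~s), w0
3. ~(q & ~q), w0
4. <><>~s, w0
5. ~<>~s, w0
6. s, w0
7. q, w0
8. <>~s, w1
9. s, w1
10. ~s, w2
11. s, w2
Accessibility: w0Rw0, w0Rw1, w0Rw2, w1Rw1, w1Rw2, w2Rw2
Branch closes: s and ~s both at w2.
Every branch of the negation's tableau closes; the branch above is one of them.

Valid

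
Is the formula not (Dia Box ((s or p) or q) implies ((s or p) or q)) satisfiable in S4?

1. not (Dia Box ((s or p) or q) implies ((s or p) or q)), w0
2. Dia Box ((s or p) or q), w0
3. not ((s or p) or q), w0
4. not (s or p), w0
5. not q, w0
6. not s, w0
7. not p, w0
8. Box ((s or p) or q), w1
9. (s or p) or q, w1
10. q, w1
Accessibility: w0Rw0, w0Rw1, w1Rw1

Yes, satisfiable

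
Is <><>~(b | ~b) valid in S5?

Tableau for the negation ~<><>~(b | ~b):
1. ~<><>~(b | ~b), u
2. ~<>~(b | ~b), u
3. b | ~b, u
4. ~b, u
Accessibility: uRu
The negation has an open branch (countermodel exists).

Not valid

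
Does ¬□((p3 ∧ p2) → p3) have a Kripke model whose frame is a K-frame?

Unsatisfiable

1. ¬□((p3 ∧ p2) → p3), w0
2. ¬((p3 ∧ p2) → p3), w1   [¬□-rule on 1: fresh world w1, w0Rw1]
3. p3 ∧ p2, w1   [¬→-rule on 2]
4. ¬p3, w1   [¬→-rule on 2]
5. p3, w1   [∧-rule on 3]
6. p2, w1   [∧-rule on 3]
Accessibility: w0Rw1
Branch closes: p3 and ¬p3 both at w1.
Every branch closes; the branch above is one of them.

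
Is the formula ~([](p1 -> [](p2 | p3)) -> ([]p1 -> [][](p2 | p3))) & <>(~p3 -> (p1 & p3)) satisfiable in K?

No, unsatisfiable

1. ~([](p1 -> [](p2 | p3)) -> ([]p1 -> [][](p2 | p3))) & <>(~p3 -> (p1 & p3)), w0
2. ~([](p1 -> [](p2 | p3)) -> ([]p1 -> [][](p2 | p3))), w0
3. <>(~p3 -> (p1 & p3)), w0
4. [](p1 -> [](p2 | p3)), w0
5. ~([]p1 -> [][](p2 | p3)), w0
6. []p1, w0
7. ~[][](p2 | p3), w0
8. ~p3 -> (p1 & p3), w1
9. p1 -> [](p2 | p3), w1
10. p1, w1
11. p1 & p3, w1
12. p3, w1
13. [](p2 | p3), w1
14. ~[](p2 | p3), w2
15. p1 -> [](p2 | p3), w2
16. p1, w2
17. [](p2 | p3), w2
18. ~(p2 | p3), w3
19. ~p2, w3
20. ~p3, w3
21. p2 | p3, w3
22. p3, w3
Accessibility: w0Rw1, w0Rw2, w2Rw3
Branch closes: p3 and ~p3 both at w3.
Every branch closes; the branch above is one of them.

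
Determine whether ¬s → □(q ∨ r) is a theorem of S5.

No, not valid

Tableau for the negation ¬(¬s → □(q ∨ r)):
1. ¬(¬s → □(q ∨ r)), 0
2. ¬s, 0
3. ¬□(q ∨ r), 0
4. ¬(q ∨ r), 1
5. ¬q, 1
6. ¬r, 1
Accessibility: 0R0, 0R1, 1R0, 1R1
The negation has an open branch (countermodel exists).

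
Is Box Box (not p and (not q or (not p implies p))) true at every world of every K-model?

No, not valid

Tableau for the negation not Box Box (not p and (not q or (not p implies p))):
1. not Box Box (not p and (not q or (not p implies p))), u
2. not Box (not p and (not q or (not p implies p))), v
3. not (not p and (not q or (not p implies p))), w
4. not (not q or (not p implies p)), w
5. q, w
6. not (not p implies p), w
7. not p, w
Accessibility: uRv, vRw
The negation has an open branch (countermodel exists).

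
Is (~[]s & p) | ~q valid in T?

Invalid (countermodel exists)

Tableau for the negation ~((~[]s & p) | ~q):
1. ~((~[]s & p) | ~q), w0
2. ~(~[]s & p), w0   [~|-rule on 1]
3. q, w0   [~|-rule on 1]
4. ~p, w0   [~&-rule on 2 (branches; this branch)]
Accessibility: w0Rw0
The negation has an open branch (countermodel exists).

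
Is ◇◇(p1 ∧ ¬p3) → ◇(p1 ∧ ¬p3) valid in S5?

Tableau for the negation ¬(◇◇(p1 ∧ ¬p3) → ◇(p1 ∧ ¬p3)):
1. ¬(◇◇(p1 ∧ ¬p3) → ◇(p1 ∧ ¬p3)), w0
2. ◇◇(p1 ∧ ¬p3), w0
3. ¬◇(p1 ∧ ¬p3), w0
4. ¬(p1 ∧ ¬p3), w0
5. p3, w0
6. ◇(p1 ∧ ¬p3), w1
7. ¬(p1 ∧ ¬p3), w1
8. p3, w1
9. p1 ∧ ¬p3, w2
10. p1, w2
11. ¬p3, w2
12. ¬(p1 ∧ ¬p3), w2
13. p3, w2
Accessibility: w0Rw0, w0Rw1, w0Rw2, w1Rw0, w1Rw1, w1Rw2, w2Rw0, w2Rw1, w2Rw2
Branch closes: p3 and ¬p3 both at w2.
All branches of the negation close; one closing branch shown above.

Valid in S5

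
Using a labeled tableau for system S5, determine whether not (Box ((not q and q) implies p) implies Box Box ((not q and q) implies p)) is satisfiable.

1. not (Box ((not q and q) implies p) implies Box Box ((not q and q) implies p)), w0
2. Box ((not q and q) implies p), w0
3. not Box Box ((not q and q) implies p), w0
4. (not q and q) implies p, w0
5. not (not q and q), w0
6. not q, w0
7. not Box ((not q and q) implies p), w1
8. (not q and q) implies p, w1
9. not (not q and q), w1
10. not q, w1
11. not ((not q and q) implies p), w2
12. not q and q, w2
13. not p, w2
14. not q, w2
15. q, w2
Accessibility: w0Rw0, w0Rw1, w0Rw2, w1Rw0, w1Rw1, w1Rw2, w2Rw0, w2Rw1, w2Rw2
Branch closes: q and not q both at w2.
Every branch closes; the branch above is one of them.

Unsatisfiable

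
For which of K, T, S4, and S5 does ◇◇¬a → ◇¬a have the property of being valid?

T-tableau for the negation ¬(◇◇¬a → ◇¬a):
1. ¬(◇◇¬a → ◇¬a), u
2. ◇◇¬a, u
3. ¬◇¬a, u
4. a, u
5. ◇¬a, v
6. a, v
7. ¬a, w
Accessibility: uRu, uRv, vRv, vRw, wRw
Complete open branch: countermodel on a T-frame, so not valid in T, nor in K (the same frame is also a K-frame).
S4-tableau for the negation ¬(◇◇¬a → ◇¬a):
1. ¬(◇◇¬a → ◇¬a), u
2. ◇◇¬a, u
3. ¬◇¬a, u
4. a, u
5. ◇¬a, v
6. a, v
7. ¬a, w
8. a, w
Accessibility: uRu, uRv, uRw, vRv, vRw, wRw
Branch closes: a and ¬a both at w.
Every branch closes (one shown): valid in S4, hence also in S5 (every theorem of S4 is a theorem of S5).

S4, S5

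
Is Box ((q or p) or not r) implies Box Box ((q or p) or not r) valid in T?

Tableau for the negation not (Box ((q or p) or not r) implies Box Box ((q or p) or not r)):
1. not (Box ((q or p) or not r) implies Box Box ((q or p) or not r)), w0
2. Box ((q or p) or not r), w0
3. not Box Box ((q or p) or not r), w0
4. (q or p) or not r, w0
5. not r, w0
6. not Box ((q or p) or not r), w1
7. (q or p) or not r, w1
8. not r, w1
9. not ((q or p) or not r), w2
10. not (q or p), w2
11. r, w2
12. not q, w2
13. not p, w2
Accessibility: w0Rw0, w0Rw1, w1Rw1, w1Rw2, w2Rw2
The negation has an open branch (countermodel exists).

No, not valid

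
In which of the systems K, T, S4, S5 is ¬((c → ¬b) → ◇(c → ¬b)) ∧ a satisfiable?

T-tableau for the formula:
1. ¬((c → ¬b) → ◇(c → ¬b)) ∧ a, w0
2. ¬((c → ¬b) → ◇(c → ¬b)), w0   [∧-rule on 1]
3. a, w0   [∧-rule on 1]
4. c → ¬b, w0   [¬→-rule on 2]
5. ¬◇(c → ¬b), w0   [¬→-rule on 2]
6. ¬(c → ¬b), w0   [¬◇-rule on 5 via w0Rw0]
7. c, w0   [¬→-rule on 6]
8. b, w0   [¬→-rule on 6]
9. ¬b, w0   [→-rule on 4 (branches; this branch)]
Accessibility: w0Rw0
Branch closes: b and ¬b both at w0.
Every branch closes (one shown): unsatisfiable in T, hence also in S4, S5 (every S4/S5-frame is a T-frame).
K-tableau for the formula:
1. ¬((c → ¬b) → ◇(c → ¬b)) ∧ a, w0
2. ¬((c → ¬b) → ◇(c → ¬b)), w0   [∧-rule on 1]
3. a, w0   [∧-rule on 1]
4. c → ¬b, w0   [¬→-rule on 2]
5. ¬◇(c → ¬b), w0   [¬→-rule on 2]
6. ¬b, w0   [→-rule on 4 (branches; this branch)]
Complete open branch: satisfiable in K.

K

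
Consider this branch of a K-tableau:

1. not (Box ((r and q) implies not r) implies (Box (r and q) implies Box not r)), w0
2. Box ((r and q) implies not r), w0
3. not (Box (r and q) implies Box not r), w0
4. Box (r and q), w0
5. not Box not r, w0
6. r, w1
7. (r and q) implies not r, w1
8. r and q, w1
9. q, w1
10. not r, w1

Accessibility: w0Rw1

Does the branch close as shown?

Yes, closed

Both r and not r appear at w1.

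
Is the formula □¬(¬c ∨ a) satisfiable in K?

Yes, satisfiable

1. □¬(¬c ∨ a), w0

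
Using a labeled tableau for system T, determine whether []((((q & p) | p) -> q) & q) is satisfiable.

1. []((((q & p) | p) -> q) & q), 0
2. (((q & p) | p) -> q) & q, 0
3. ((q & p) | p) -> q, 0
4. q, 0
Accessibility: 0R0

Satisfiable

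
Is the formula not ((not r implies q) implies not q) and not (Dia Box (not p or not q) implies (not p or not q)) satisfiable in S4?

1. not ((not r implies q) implies not q) and not (Dia Box (not p or not q) implies (not p or not q)), 0
2. not ((not r implies q) implies not q), 0   [and-rule on 1]
3. not (Dia Box (not p or not q) implies (not p or not q)), 0   [and-rule on 1]
4. not r implies q, 0   [neg-implies-rule on 2]
5. q, 0   [neg-implies-rule on 2]
6. Dia Box (not p or not q), 0   [neg-implies-rule on 3]
7. not (not p or not q), 0   [neg-implies-rule on 3]
8. p, 0   [neg-or-rule on 7]
9. Box (not p or not q), 1   [Dia-rule on 6: fresh world 1, 0R1]
10. not p or not q, 1   [Box-rule on 9 via 1R1]
11. not q, 1   [or-rule on 10 (branches; this branch)]
Accessibility: 0R0, 0R1, 1R1

Satisfiable (open branch found)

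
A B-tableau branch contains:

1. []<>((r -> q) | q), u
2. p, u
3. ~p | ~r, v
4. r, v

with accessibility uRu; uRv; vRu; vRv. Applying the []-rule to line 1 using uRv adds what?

<>((r -> q) | q), v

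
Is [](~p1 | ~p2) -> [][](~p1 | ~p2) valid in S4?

Tableau for the negation ~([](~p1 | ~p2) -> [][](~p1 | ~p2)):
1. ~([](~p1 | ~p2) -> [][](~p1 | ~p2)), u
2. [](~p1 | ~p2), u
3. ~[][](~p1 | ~p2), u
4. ~p1 | ~p2, u
5. ~p2, u
6. ~[](~p1 | ~p2), v
7. ~p1 | ~p2, v
8. ~p2, v
9. ~(~p1 | ~p2), w
10. p1, w
11. p2, w
12. ~p1 | ~p2, w
13. ~p2, w
Accessibility: uRu, uRv, uRw, vRv, vRw, wRw
Branch closes: p2 and ~p2 both at w.
Every branch of the negation's tableau closes; the branch above is one of them.

Yes, valid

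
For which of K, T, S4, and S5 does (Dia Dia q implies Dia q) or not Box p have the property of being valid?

S4, S5

T-tableau for the negation not ((Dia Dia q implies Dia q) or not Box p):
1. not ((Dia Dia q implies Dia q) or not Box p), 0
2. not (Dia Dia q implies Dia q), 0   [neg-or-rule on 1]
3. Box p, 0   [neg-or-rule on 1]
4. Dia Dia q, 0   [neg-implies-rule on 2]
5. not Dia q, 0   [neg-implies-rule on 2]
6. p, 0   [Box-rule on 3 via 0R0]
7. not q, 0   [neg-Dia-rule on 5 via 0R0]
8. Dia q, 1   [Dia-rule on 4: fresh world 1, 0R1]
9. p, 1   [Box-rule on 3 via 0R1]
10. not q, 1   [neg-Dia-rule on 5 via 0R1]
11. q, 2   [Dia-rule on 8: fresh world 2, 1R2]
Accessibility: 0R0, 0R1, 1R1, 1R2, 2R2
Complete open branch: countermodel on a T-frame, so not valid in T, nor in K (the same frame is also a K-frame).
S4-tableau for the negation not ((Dia Dia q implies Dia q) or not Box p):
1. not ((Dia Dia q implies Dia q) or not Box p), 0
2. not (Dia Dia q implies Dia q), 0   [neg-or-rule on 1]
3. Box p, 0   [neg-or-rule on 1]
4. Dia Dia q, 0   [neg-implies-rule on 2]
5. not Dia q, 0   [neg-implies-rule on 2]
6. p, 0   [Box-rule on 3 via 0R0]
7. not q, 0   [neg-Dia-rule on 5 via 0R0]
8. Dia q, 1   [Dia-rule on 4: fresh world 1, 0R1]
9. p, 1   [Box-rule on 3 via 0R1]
10. not q, 1   [neg-Dia-rule on 5 via 0R1]
11. q, 2   [Dia-rule on 8: fresh world 2, 1R2]
12. p, 2   [Box-rule on 3 via 0R2]
13. not q, 2   [neg-Dia-rule on 5 via 0R2]
Accessibility: 0R0, 0R1, 0R2, 1R1, 1R2, 2R2
Branch closes: q and not q both at 2.
Every branch closes (one shown): valid in S4, hence also in S5 (every theorem of S4 is a theorem of S5).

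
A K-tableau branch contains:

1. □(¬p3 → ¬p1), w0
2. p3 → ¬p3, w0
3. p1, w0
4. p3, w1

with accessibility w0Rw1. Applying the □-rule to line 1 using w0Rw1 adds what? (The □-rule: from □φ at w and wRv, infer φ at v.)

¬p3 → ¬p1, w1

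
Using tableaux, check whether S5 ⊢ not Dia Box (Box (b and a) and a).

Not valid

Tableau for the negation Dia Box (Box (b and a) and a):
1. Dia Box (Box (b and a) and a), u
2. Box (Box (b and a) and a), v
3. Box (b and a) and a, u
4. Box (b and a), u
5. a, u
6. Box (b and a) and a, v
7. Box (b and a), v
8. a, v
9. b and a, u
10. b, u
11. b and a, v
12. b, v
Accessibility: uRu, uRv, vRu, vRv
The negation has an open branch (countermodel exists).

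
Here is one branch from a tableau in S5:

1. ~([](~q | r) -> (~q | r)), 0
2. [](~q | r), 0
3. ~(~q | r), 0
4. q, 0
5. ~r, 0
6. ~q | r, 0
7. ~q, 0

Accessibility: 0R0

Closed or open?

Yes, closed

Both q and ~q appear at 0.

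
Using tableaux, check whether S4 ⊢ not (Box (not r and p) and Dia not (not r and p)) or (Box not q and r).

Tableau for the negation not (not (Box (not r and p) and Dia not (not r and p)) or (Box not q and r)):
1. not (not (Box (not r and p) and Dia not (not r and p)) or (Box not q and r)), w0
2. Box (not r and p) and Dia not (not r and p), w0
3. not (Box not q and r), w0
4. Box (not r and p), w0
5. Dia not (not r and p), w0
6. not r and p, w0
7. not r, w0
8. p, w0
9. not (not r and p), w1
10. not r and p, w1
11. not r, w1
12. p, w1
13. not p, w1
Accessibility: w0Rw0, w0Rw1, w1Rw1
Branch closes: p and not p both at w1.
Every branch of the negation's tableau closes; the branch above is one of them.

Valid in S4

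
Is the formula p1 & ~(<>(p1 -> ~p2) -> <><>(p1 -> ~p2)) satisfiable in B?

No, unsatisfiable

1. p1 & ~(<>(p1 -> ~p2) -> <><>(p1 -> ~p2)), u
2. p1, u   [&-rule on 1]
3. ~(<>(p1 -> ~p2) -> <><>(p1 -> ~p2)), u   [&-rule on 1]
4. <>(p1 -> ~p2), u   [~->-rule on 3]
5. ~<><>(p1 -> ~p2), u   [~->-rule on 3]
6. ~<>(p1 -> ~p2), u   [~<>-rule on 5 via uRu]
7. ~(p1 -> ~p2), u   [~<>-rule on 6 via uRu]
8. p2, u   [~->-rule on 7]
9. p1 -> ~p2, v   [<>-rule on 4: fresh world v, uRv]
10. ~<>(p1 -> ~p2), v   [~<>-rule on 5 via uRv]
11. ~(p1 -> ~p2), v   [~<>-rule on 6 via uRv]
12. p1, v   [~->-rule on 11]
13. p2, v   [~->-rule on 11]
14. ~p2, v   [->-rule on 9 (branches; this branch)]
Accessibility: uRu, uRv, vRu, vRv
Branch closes: p2 and ~p2 both at v.
Every branch closes; the branch above is one of them.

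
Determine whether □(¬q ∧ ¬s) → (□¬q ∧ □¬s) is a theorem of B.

Yes, valid

Tableau for the negation ¬(□(¬q ∧ ¬s) → (□¬q ∧ □¬s)):
1. ¬(□(¬q ∧ ¬s) → (□¬q ∧ □¬s)), u
2. □(¬q ∧ ¬s), u   [¬→-rule on 1]
3. ¬(□¬q ∧ □¬s), u   [¬→-rule on 1]
4. ¬q ∧ ¬s, u   [□-rule on 2 via uRu]
5. ¬q, u   [∧-rule on 4]
6. ¬s, u   [∧-rule on 4]
7. ¬□¬s, u   [¬∧-rule on 3 (branches; this branch)]
8. s, v   [¬□-rule on 7: fresh world v, uRv]
9. ¬q ∧ ¬s, v   [□-rule on 2 via uRv]
10. ¬q, v   [∧-rule on 9]
11. ¬s, v   [∧-rule on 9]
Accessibility: uRu, uRv, vRu, vRv
Branch closes: s and ¬s both at v.
Every branch of the negation's tableau closes; the branch above is one of them.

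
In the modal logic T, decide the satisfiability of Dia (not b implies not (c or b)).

Yes, satisfiable

1. Dia (not b implies not (c or b)), 0
2. not b implies not (c or b), 1
3. not (c or b), 1
4. not c, 1
5. not b, 1
Accessibility: 0R0, 0R1, 1R1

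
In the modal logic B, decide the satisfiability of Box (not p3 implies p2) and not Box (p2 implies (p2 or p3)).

1. Box (not p3 implies p2) and not Box (p2 implies (p2 or p3)), u
2. Box (not p3 implies p2), u
3. not Box (p2 implies (p2 or p3)), u
4. not p3 implies p2, u
5. p2, u
6. not (p2 implies (p2 or p3)), v
7. p2, v
8. not (p2 or p3), v
9. not p2, v
10. not p3, v
Accessibility: uRu, uRv, vRu, vRv
Branch closes: p2 and not p2 both at v.
(One branch shown.) All branches close.

Unsatisfiable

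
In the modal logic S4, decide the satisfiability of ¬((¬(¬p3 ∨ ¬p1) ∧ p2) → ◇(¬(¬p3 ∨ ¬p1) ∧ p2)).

Unsatisfiable (every branch closes)

1. ¬((¬(¬p3 ∨ ¬p1) ∧ p2) → ◇(¬(¬p3 ∨ ¬p1) ∧ p2)), w0
2. ¬(¬p3 ∨ ¬p1) ∧ p2, w0   [¬→-rule on 1]
3. ¬◇(¬(¬p3 ∨ ¬p1) ∧ p2), w0   [¬→-rule on 1]
4. ¬(¬p3 ∨ ¬p1), w0   [∧-rule on 2]
5. p2, w0   [∧-rule on 2]
6. p3, w0   [¬∨-rule on 4]
7. p1, w0   [¬∨-rule on 4]
8. ¬(¬(¬p3 ∨ ¬p1) ∧ p2), w0   [¬◇-rule on 3 via w0Rw0]
9. ¬p3 ∨ ¬p1, w0   [¬∧-rule on 8 (branches; this branch)]
10. ¬p1, w0   [∨-rule on 9 (branches; this branch)]
Accessibility: w0Rw0
Branch closes: p1 and ¬p1 both at w0.
(One branch shown.) All branches close.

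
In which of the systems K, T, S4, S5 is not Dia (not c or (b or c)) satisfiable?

K-tableau for the formula:
1. not Dia (not c or (b or c)), u
Complete open branch: satisfiable in K.
T-tableau for the formula:
1. not Dia (not c or (b or c)), u
2. not (not c or (b or c)), u   [neg-Dia-rule on 1 via uRu]
3. c, u   [neg-or-rule on 2]
4. not (b or c), u   [neg-or-rule on 2]
5. not b, u   [neg-or-rule on 4]
6. not c, u   [neg-or-rule on 4]
Accessibility: uRu
Branch closes: c and not c both at u.
Every branch closes (one shown): unsatisfiable in T, hence also in S4, S5 (every S4/S5-frame is a T-frame).

K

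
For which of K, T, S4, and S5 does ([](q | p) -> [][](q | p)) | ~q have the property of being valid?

S4, S5

T-tableau for the negation ~(([](q | p) -> [][](q | p)) | ~q):
1. ~(([](q | p) -> [][](q | p)) | ~q), w0
2. ~([](q | p) -> [][](q | p)), w0
3. q, w0
4. [](q | p), w0
5. ~[][](q | p), w0
6. q | p, w0
7. p, w0
8. ~[](q | p), w1
9. q | p, w1
10. p, w1
11. ~(q | p), w2
12. ~q, w2
13. ~p, w2
Accessibility: w0Rw0, w0Rw1, w1Rw1, w1Rw2, w2Rw2
Complete open branch: countermodel on a T-frame, so not valid in T, nor in K (the same frame is also a K-frame).
S4-tableau for the negation ~(([](q | p) -> [][](q | p)) | ~q):
1. ~(([](q | p) -> [][](q | p)) | ~q), w0
2. ~([](q | p) -> [][](q | p)), w0
3. q, w0
4. [](q | p), w0
5. ~[][](q | p), w0
6. q | p, w0
7. p, w0
8. ~[](q | p), w1
9. q | p, w1
10. p, w1
11. ~(q | p), w2
12. ~q, w2
13. ~p, w2
14. q | p, w2
15. p, w2
Accessibility: w0Rw0, w0Rw1, w0Rw2, w1Rw1, w1Rw2, w2Rw2
Branch closes: p and ~p both at w2.
Every branch closes (one shown): valid in S4, hence also in S5 (every theorem of S4 is a theorem of S5).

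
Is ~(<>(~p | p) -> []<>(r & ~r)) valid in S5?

Tableau for the negation <>(~p | p) -> []<>(r & ~r):
1. <>(~p | p) -> []<>(r & ~r), w0
2. []<>(r & ~r), w0
3. <>(r & ~r), w0
4. r & ~r, w1
5. r, w1
6. ~r, w1
Accessibility: w0Rw0, w0Rw1, w1Rw0, w1Rw1
Branch closes: r and ~r both at w1.
All branches of the negation close; one closing branch shown above.

Valid in S5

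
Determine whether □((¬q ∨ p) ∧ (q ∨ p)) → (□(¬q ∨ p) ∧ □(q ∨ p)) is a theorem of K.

Valid in K

Tableau for the negation ¬(□((¬q ∨ p) ∧ (q ∨ p)) → (□(¬q ∨ p) ∧ □(q ∨ p))):
1. ¬(□((¬q ∨ p) ∧ (q ∨ p)) → (□(¬q ∨ p) ∧ □(q ∨ p))), u
2. □((¬q ∨ p) ∧ (q ∨ p)), u   [¬→-rule on 1]
3. ¬(□(¬q ∨ p) ∧ □(q ∨ p)), u   [¬→-rule on 1]
4. ¬□(q ∨ p), u   [¬∧-rule on 3 (branches; this branch)]
5. ¬(q ∨ p), v   [¬□-rule on 4: fresh world v, uRv]
6. ¬q, v   [¬∨-rule on 5]
7. ¬p, v   [¬∨-rule on 5]
8. (¬q ∨ p) ∧ (q ∨ p), v   [□-rule on 2 via uRv]
9. ¬q ∨ p, v   [∧-rule on 8]
10. q ∨ p, v   [∧-rule on 8]
11. p, v   [∨-rule on 10 (branches; this branch)]
Accessibility: uRv
Branch closes: p and ¬p both at v.
Every branch of the negation's tableau closes; the branch above is one of them.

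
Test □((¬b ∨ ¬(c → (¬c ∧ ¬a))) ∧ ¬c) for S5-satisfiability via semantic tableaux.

Yes, satisfiable

1. □((¬b ∨ ¬(c → (¬c ∧ ¬a))) ∧ ¬c), u
2. (¬b ∨ ¬(c → (¬c ∧ ¬a))) ∧ ¬c, u   [□-rule on 1 via uRu]
3. ¬b ∨ ¬(c → (¬c ∧ ¬a)), u   [∧-rule on 2]
4. ¬c, u   [∧-rule on 2]
5. ¬b, u   [∨-rule on 3 (branches; this branch)]
Accessibility: uRu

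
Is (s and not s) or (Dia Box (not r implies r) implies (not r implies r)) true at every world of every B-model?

Valid in B

Tableau for the negation not ((s and not s) or (Dia Box (not r implies r) implies (not r implies r))):
1. not ((s and not s) or (Dia Box (not r implies r) implies (not r implies r))), u
2. not (s and not s), u
3. not (Dia Box (not r implies r) implies (not r implies r)), u
4. Dia Box (not r implies r), u
5. not (not r implies r), u
6. not r, u
7. s, u
8. Box (not r implies r), v
9. not r implies r, u
10. not r implies r, v
11. r, u
Accessibility: uRu, uRv, vRu, vRv
Branch closes: r and not r both at u.
Every branch of the negation's tableau closes; the branch above is one of them.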